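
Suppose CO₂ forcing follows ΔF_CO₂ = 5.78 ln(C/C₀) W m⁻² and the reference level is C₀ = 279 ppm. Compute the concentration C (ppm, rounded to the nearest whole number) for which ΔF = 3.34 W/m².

Set 5.78 ln(C/279) = 3.34, so ln(C/279) = 3.34/5.78 = 0.57785.
Then C/279 = e^0.57785 = 1.78220, giving C = 279 × 1.78220 = 497.23 ppm.

C ≈ 497 ppm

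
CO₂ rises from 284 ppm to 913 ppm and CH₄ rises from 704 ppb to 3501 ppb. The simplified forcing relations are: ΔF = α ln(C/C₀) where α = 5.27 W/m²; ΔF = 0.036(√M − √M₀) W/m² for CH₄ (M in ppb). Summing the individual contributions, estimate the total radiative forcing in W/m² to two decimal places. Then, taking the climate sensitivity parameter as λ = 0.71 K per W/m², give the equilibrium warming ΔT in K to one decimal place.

ΔF = 7.33 W/m²; ΔT = 5.2 K

CO₂: 5.27 × ln(913/284) = 5.27 × ln(3.21479) = 5.27 × 1.16776 = 6.1541 W/m².
CH₄: 0.036 × (√3501 − √704) = 0.036 × (59.1692 − 26.5330) = 0.036 × 32.6362 = 1.1749 W/m².
Total ΔF = 6.1541 + 1.1749 = 7.3290 W/m².
ΔT = λ ΔF = 0.71 × 7.33 = 5.2043 K.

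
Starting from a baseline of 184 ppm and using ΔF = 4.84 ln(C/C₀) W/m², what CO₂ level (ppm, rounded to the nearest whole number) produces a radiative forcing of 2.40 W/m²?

Set 4.84 ln(C/184) = 2.40, so ln(C/184) = 2.40/4.84 = 0.49587.
Then C/184 = e^0.49587 = 1.64193, giving C = 184 × 1.64193 = 302.12 ppm.

C ≈ 302 ppm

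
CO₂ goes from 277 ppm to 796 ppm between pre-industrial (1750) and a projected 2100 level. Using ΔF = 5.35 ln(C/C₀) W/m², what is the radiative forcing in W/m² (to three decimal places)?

CO₂: 5.35 × ln(796/277) = 5.35 × ln(2.87365) = 5.35 × 1.05558 = 5.6474 W/m².

ΔF = 5.647 W/m²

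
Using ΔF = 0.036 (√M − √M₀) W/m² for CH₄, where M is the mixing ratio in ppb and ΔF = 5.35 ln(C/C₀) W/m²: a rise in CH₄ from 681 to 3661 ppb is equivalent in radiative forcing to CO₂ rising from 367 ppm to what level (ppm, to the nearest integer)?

CH₄ forcing: 0.036 × (√3661 − √681) = 0.036 × (60.5062 − 26.0960) = 0.036 × 34.4102 = 1.23877 W/m².
Set 5.35 ln(C/367) = 1.23877: ln(C/367) = 1.23877/5.35 = 0.23155, so C = 367 × e^0.23155 = 367 × 1.26055 = 462.62 ppm.

C ≈ 463 ppm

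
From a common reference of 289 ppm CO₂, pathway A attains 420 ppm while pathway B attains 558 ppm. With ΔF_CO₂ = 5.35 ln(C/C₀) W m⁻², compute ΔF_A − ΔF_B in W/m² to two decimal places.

ΔF_A − ΔF_B = -1.52 W/m²

ΔF_A = 5.35 ln(420/289) = 5.35 × 0.37383 = 2.0000 W/m².
ΔF_B = 5.35 ln(558/289) = 5.35 × 0.65793 = 3.5199 W/m².
Difference: 2.0000 − 3.5199 = -1.5199 W/m².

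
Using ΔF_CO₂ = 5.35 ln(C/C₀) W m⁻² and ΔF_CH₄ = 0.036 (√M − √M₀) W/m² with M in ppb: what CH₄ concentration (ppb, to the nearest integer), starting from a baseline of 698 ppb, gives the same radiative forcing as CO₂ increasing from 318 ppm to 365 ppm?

CO₂ forcing: 5.35 × ln(365/318) = 5.35 × 0.137846 = 0.73748 W/m².
Set 0.036(√M − √698) = 0.73748: √M = 0.73748/0.036 + √698 = 20.4856 + 26.4197 = 46.9053.
M = (46.9053)² = 2200.11 ppb.

M ≈ 2200 ppb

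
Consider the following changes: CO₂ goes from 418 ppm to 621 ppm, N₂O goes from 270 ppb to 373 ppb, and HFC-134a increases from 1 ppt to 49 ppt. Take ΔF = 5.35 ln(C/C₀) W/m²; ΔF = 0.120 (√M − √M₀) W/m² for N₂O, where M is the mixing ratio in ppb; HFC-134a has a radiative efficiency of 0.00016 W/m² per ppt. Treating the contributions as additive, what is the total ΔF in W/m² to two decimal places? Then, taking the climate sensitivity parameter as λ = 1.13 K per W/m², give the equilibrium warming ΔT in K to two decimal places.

ΔF = 2.47 W/m²; ΔT = 2.79 K

CO₂: 5.35 × ln(621/418) = 5.35 × ln(1.48565) = 5.35 × 0.39585 = 2.1178 W/m².
N₂O: 0.120 × (√373 − √270) = 0.120 × (19.3132 − 16.4317) = 0.120 × 2.8815 = 0.3458 W/m².
HFC-134a: ΔF = 0.00016 × (49 − 1) = 0.00016 × 48 = 0.0077 W/m².
Total ΔF = 2.1178 + 0.3458 + 0.0077 = 2.4713 W/m².
ΔT = λ ΔF = 1.13 × 2.47 = 2.7911 K.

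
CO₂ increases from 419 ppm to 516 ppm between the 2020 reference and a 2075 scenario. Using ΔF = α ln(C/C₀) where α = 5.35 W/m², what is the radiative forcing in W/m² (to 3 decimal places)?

ΔF = 1.114 W/m²

CO₂ absorption bands are partially saturated, so forcing scales with the logarithm of the concentration ratio.
CO₂: 5.35 × ln(516/419) = 5.35 × ln(1.23150) = 5.35 × 0.20823 = 1.1140 W/m².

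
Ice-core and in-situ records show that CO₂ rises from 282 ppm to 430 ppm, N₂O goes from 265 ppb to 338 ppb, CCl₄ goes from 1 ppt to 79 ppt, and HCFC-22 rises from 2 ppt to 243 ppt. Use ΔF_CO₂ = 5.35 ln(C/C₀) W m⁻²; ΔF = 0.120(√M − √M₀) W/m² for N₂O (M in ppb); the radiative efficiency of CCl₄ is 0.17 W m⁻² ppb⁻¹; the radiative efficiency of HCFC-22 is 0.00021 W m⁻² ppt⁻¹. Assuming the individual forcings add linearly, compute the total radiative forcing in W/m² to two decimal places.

ΔF = 2.57 W/m²

CO₂: 5.35 × ln(430/282) = 5.35 × ln(1.52482) = 5.35 × 0.42188 = 2.2571 W/m².
N₂O: 0.120 × (√338 − √265) = 0.120 × (18.3848 − 16.2788) = 0.120 × 2.1060 = 0.2527 W/m².
CCl₄: Δ = 79 − 1 = 78 ppt = 0.078 ppb; ΔF = 0.17 × 0.078 = 0.0133 W/m².
HCFC-22: ΔF = 0.00021 × (243 − 2) = 0.00021 × 241 = 0.0506 W/m².
Total ΔF = 2.2571 + 0.2527 + 0.0133 + 0.0506 = 2.5737 W/m².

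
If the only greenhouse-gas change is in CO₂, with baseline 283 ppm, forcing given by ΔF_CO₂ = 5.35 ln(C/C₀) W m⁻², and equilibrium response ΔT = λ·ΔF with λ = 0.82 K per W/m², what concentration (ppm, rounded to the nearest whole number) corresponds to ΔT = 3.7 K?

C ≈ 658 ppm

Required forcing: ΔF = ΔT/λ = 3.7/0.82 = 4.5122 W/m².
Then ln(C/283) = ΔF/5.35 = 4.5122/5.35 = 0.84340.
So C = 283 × e^0.84340 = 283 × 2.32426 = 657.77 ppm.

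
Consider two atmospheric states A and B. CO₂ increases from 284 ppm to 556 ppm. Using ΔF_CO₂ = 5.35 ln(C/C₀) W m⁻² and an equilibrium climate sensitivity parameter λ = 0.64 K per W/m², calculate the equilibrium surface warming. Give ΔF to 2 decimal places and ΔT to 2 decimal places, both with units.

ΔF = 3.59 W/m²; ΔT = 2.30 K

CO₂: 5.35 × ln(556/284) = 5.35 × ln(1.95775) = 5.35 × 0.67180 = 3.5941 W/m².
ΔT = λ ΔF = 0.64 × 3.59 = 2.2976 K.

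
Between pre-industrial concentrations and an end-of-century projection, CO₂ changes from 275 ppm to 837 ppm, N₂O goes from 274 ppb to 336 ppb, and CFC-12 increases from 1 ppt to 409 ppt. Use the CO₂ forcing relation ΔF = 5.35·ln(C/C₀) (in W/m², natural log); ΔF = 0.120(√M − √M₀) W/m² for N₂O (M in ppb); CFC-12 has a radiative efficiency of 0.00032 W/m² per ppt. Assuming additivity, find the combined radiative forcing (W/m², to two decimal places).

CO₂: 5.35 × ln(837/275) = 5.35 × ln(3.04364) = 5.35 × 1.11305 = 5.9548 W/m².
N₂O: 0.120 × (√336 − √274) = 0.120 × (18.3303 − 16.5529) = 0.120 × 1.7774 = 0.2133 W/m².
CFC-12: ΔF = 0.00032 × (409 − 1) = 0.00032 × 408 = 0.1306 W/m².
Total ΔF = 5.9548 + 0.2133 + 0.1306 = 6.2987 W/m².

ΔF = 6.30 W/m²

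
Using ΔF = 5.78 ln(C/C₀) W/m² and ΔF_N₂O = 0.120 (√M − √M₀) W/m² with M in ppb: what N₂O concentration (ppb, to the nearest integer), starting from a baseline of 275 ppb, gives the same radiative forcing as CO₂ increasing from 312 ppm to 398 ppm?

M ≈ 801 ppb

CO₂ forcing: 5.78 × ln(398/312) = 5.78 × 0.243449 = 1.40714 W/m².
Set 0.120(√M − √275) = 1.40714: √M = 1.40714/0.120 + √275 = 11.7262 + 16.5831 = 28.3093.
M = (28.3093)² = 801.42 ppb.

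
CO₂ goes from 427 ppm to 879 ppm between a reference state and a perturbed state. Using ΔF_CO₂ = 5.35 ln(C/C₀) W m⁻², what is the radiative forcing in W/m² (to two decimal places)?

ΔF = 3.86 W/m²

CO₂ absorption bands are partially saturated, so forcing scales with the logarithm of the concentration ratio.
CO₂: 5.35 × ln(879/427) = 5.35 × ln(2.05855) = 5.35 × 0.72200 = 3.8627 W/m².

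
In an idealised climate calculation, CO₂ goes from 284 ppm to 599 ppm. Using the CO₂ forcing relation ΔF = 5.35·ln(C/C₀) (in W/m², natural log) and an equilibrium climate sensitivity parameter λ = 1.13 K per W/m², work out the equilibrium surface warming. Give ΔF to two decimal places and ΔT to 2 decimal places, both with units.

CO₂: 5.35 × ln(599/284) = 5.35 × ln(2.10915) = 5.35 × 0.74629 = 3.9927 W/m².
ΔT = λ ΔF = 1.13 × 3.99 = 4.5087 K.

ΔF = 3.99 W/m²; ΔT = 4.51 K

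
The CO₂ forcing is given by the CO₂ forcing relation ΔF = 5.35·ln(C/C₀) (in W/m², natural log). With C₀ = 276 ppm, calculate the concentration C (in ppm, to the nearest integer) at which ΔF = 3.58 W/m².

Set 5.35 ln(C/276) = 3.58, so ln(C/276) = 3.58/5.35 = 0.66916.
Then C/276 = e^0.66916 = 1.95260, giving C = 276 × 1.95260 = 538.92 ppm.

C ≈ 539 ppm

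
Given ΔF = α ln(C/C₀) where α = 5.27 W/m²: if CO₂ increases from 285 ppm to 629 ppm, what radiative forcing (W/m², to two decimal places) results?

ΔF = 4.17 W/m²

CO₂ absorption bands are partially saturated, so forcing scales with the logarithm of the concentration ratio.
CO₂: 5.27 × ln(629/285) = 5.27 × ln(2.20702) = 5.27 × 0.79164 = 4.1719 W/m².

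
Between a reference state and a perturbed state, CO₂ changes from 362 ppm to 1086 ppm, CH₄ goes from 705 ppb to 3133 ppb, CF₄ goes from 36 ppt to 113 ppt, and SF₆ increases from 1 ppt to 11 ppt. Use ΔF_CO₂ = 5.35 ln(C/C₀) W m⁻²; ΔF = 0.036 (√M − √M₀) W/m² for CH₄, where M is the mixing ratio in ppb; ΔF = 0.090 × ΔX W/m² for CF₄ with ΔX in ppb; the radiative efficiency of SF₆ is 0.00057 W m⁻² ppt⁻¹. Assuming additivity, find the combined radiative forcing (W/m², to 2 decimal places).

CO₂: 5.35 × ln(1086/362) = 5.35 × ln(3.00000) = 5.35 × 1.09861 = 5.8776 W/m².
CH₄: 0.036 × (√3133 − √705) = 0.036 × (55.9732 − 26.5518) = 0.036 × 29.4214 = 1.0592 W/m².
CF₄: Δ = 113 − 36 = 77 ppt = 0.077 ppb; ΔF = 0.090 × 0.077 = 0.0069 W/m².
SF₆: ΔF = 0.00057 × (11 − 1) = 0.00057 × 10 = 0.0057 W/m².
Total ΔF = 5.8776 + 1.0592 + 0.0069 + 0.0057 = 6.9494 W/m².

ΔF = 6.95 W/m²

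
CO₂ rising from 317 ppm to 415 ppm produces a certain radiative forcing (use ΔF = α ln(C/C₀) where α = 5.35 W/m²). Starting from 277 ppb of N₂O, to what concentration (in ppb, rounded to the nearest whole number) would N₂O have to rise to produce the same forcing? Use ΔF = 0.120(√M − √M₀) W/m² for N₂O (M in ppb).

M ≈ 821 ppb

CO₂ forcing: 5.35 × ln(415/317) = 5.35 × 0.269377 = 1.44117 W/m².
Set 0.120(√M − √277) = 1.44117: √M = 1.44117/0.120 + √277 = 12.0098 + 16.6433 = 28.6531.
M = (28.6531)² = 821.00 ppb.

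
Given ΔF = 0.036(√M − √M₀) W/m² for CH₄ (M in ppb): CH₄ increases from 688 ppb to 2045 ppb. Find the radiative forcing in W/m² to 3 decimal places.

ΔF = 0.684 W/m²

CH₄: 0.036 × (√2045 − √688) = 0.036 × (45.2217 − 26.2298) = 0.036 × 18.9919 = 0.6837 W/m².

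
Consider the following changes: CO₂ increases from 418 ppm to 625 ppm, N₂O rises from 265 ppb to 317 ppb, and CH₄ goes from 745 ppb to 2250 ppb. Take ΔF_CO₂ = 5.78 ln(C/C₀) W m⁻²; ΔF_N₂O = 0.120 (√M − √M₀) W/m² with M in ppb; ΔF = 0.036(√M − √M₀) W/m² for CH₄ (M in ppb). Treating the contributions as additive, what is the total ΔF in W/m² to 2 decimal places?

CO₂: 5.78 × ln(625/418) = 5.78 × ln(1.49522) = 5.78 × 0.40227 = 2.3251 W/m².
N₂O: 0.120 × (√317 − √265) = 0.120 × (17.8045 − 16.2788) = 0.120 × 1.5257 = 0.1831 W/m².
CH₄: 0.036 × (√2250 − √745) = 0.036 × (47.4342 − 27.2947) = 0.036 × 20.1395 = 0.7250 W/m².
Total ΔF = 2.3251 + 0.1831 + 0.7250 = 3.2332 W/m².

ΔF = 3.23 W/m²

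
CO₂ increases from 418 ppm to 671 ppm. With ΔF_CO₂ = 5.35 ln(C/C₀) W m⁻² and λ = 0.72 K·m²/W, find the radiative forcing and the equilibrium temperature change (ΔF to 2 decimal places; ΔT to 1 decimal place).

CO₂: 5.35 × ln(671/418) = 5.35 × ln(1.60526) = 5.35 × 0.47329 = 2.5321 W/m².
ΔT = λ ΔF = 0.72 × 2.53 = 1.8216 K.

ΔF = 2.53 W/m²; ΔT = 1.8 K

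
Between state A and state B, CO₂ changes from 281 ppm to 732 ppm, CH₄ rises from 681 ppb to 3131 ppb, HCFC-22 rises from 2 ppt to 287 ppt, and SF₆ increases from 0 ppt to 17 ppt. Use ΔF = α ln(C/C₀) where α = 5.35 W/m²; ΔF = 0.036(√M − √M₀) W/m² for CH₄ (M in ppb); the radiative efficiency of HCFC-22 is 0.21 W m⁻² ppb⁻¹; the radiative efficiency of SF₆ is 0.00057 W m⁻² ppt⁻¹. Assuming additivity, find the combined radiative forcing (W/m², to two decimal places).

CO₂: 5.35 × ln(732/281) = 5.35 × ln(2.60498) = 5.35 × 0.95742 = 5.1222 W/m².
CH₄: 0.036 × (√3131 − √681) = 0.036 × (55.9553 − 26.0960) = 0.036 × 29.8593 = 1.0749 W/m².
HCFC-22: Δ = 287 − 2 = 285 ppt = 0.285 ppb; ΔF = 0.21 × 0.285 = 0.0599 W/m².
SF₆: ΔF = 0.00057 × (17 − 0) = 0.00057 × 17 = 0.0097 W/m².
Total ΔF = 5.1222 + 1.0749 + 0.0599 + 0.0097 = 6.2667 W/m².

ΔF = 6.27 W/m²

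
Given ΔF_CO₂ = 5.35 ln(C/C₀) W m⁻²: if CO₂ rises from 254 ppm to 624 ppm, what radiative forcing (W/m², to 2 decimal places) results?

CO₂: 5.35 × ln(624/254) = 5.35 × ln(2.45669) = 5.35 × 0.89881 = 4.8086 W/m².

ΔF = 4.81 W/m²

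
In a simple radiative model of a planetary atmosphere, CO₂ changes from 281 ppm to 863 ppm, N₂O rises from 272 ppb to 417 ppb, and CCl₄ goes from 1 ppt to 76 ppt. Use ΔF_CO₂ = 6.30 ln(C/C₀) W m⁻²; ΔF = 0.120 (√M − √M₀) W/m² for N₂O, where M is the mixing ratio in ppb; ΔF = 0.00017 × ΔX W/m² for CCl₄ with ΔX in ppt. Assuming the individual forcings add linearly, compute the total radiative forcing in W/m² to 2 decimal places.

CO₂: 6.30 × ln(863/281) = 6.30 × ln(3.07117) = 6.30 × 1.12206 = 7.0690 W/m².
N₂O: 0.120 × (√417 − √272) = 0.120 × (20.4206 − 16.4924) = 0.120 × 3.9282 = 0.4714 W/m².
CCl₄: ΔF = 0.00017 × (76 − 1) = 0.00017 × 75 = 0.0128 W/m².
Total ΔF = 7.0690 + 0.4714 + 0.0128 = 7.5532 W/m².

ΔF = 7.55 W/m²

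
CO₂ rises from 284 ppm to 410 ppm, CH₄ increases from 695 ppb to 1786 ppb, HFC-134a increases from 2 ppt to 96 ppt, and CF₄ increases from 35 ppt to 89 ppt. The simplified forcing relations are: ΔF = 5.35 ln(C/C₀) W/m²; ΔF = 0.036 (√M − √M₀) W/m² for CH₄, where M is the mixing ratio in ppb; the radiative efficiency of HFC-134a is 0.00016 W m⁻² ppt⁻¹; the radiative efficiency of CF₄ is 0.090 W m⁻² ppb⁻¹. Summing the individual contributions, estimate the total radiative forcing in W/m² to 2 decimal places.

ΔF = 2.56 W/m²

CO₂: 5.35 × ln(410/284) = 5.35 × ln(1.44366) = 5.35 × 0.36718 = 1.9644 W/m².
CH₄: 0.036 × (√1786 − √695) = 0.036 × (42.2611 − 26.3629) = 0.036 × 15.8982 = 0.5723 W/m².
HFC-134a: ΔF = 0.00016 × (96 − 2) = 0.00016 × 94 = 0.0150 W/m².
CF₄: Δ = 89 − 35 = 54 ppt = 0.054 ppb; ΔF = 0.090 × 0.054 = 0.0049 W/m².
Total ΔF = 1.9644 + 0.5723 + 0.0150 + 0.0049 = 2.5566 W/m².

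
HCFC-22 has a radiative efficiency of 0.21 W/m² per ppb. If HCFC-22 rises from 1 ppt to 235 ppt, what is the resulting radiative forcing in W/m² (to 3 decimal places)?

ΔF = 0.049 W/m²

HCFC-22: Δ = 235 − 1 = 234 ppt = 0.234 ppb; ΔF = 0.21 × 0.234 = 0.0491 W/m².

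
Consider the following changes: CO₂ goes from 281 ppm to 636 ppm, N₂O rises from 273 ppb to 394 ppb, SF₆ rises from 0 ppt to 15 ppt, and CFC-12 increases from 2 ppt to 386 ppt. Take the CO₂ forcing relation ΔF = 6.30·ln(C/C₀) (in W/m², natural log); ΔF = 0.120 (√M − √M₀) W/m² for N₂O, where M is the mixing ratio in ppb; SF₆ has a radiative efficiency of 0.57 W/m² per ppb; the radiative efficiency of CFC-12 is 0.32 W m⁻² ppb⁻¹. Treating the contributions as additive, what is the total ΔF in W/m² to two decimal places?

ΔF = 5.68 W/m²

CO₂: 6.30 × ln(636/281) = 6.30 × ln(2.26335) = 6.30 × 0.81685 = 5.1462 W/m².
N₂O: 0.120 × (√394 − √273) = 0.120 × (19.8494 − 16.5227) = 0.120 × 3.3267 = 0.3992 W/m².
SF₆: Δ = 15 − 0 = 15 ppt = 0.015 ppb; ΔF = 0.57 × 0.015 = 0.0086 W/m².
CFC-12: Δ = 386 − 2 = 384 ppt = 0.384 ppb; ΔF = 0.32 × 0.384 = 0.1229 W/m².
Total ΔF = 5.1462 + 0.3992 + 0.0086 + 0.1229 = 5.6769 W/m².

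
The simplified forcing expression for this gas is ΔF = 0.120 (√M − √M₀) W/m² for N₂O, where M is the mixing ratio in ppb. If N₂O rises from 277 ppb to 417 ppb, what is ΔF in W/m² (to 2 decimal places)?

N₂O: 0.120 × (√417 − √277) = 0.120 × (20.4206 − 16.6433) = 0.120 × 3.7773 = 0.4533 W/m².

ΔF = 0.45 W/m²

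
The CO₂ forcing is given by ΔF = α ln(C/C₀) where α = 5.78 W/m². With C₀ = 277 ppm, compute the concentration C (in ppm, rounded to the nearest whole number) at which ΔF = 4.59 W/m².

C ≈ 613 ppm

Set 5.78 ln(C/277) = 4.59, so ln(C/277) = 4.59/5.78 = 0.79412.
Then C/277 = e^0.79412 = 2.21249, giving C = 277 × 2.21249 = 612.86 ppm.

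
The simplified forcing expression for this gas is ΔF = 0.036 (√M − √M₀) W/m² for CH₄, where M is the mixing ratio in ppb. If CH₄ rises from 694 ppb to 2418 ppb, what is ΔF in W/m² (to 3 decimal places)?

ΔF = 0.822 W/m²

CH₄: 0.036 × (√2418 − √694) = 0.036 × (49.1732 − 26.3439) = 0.036 × 22.8293 = 0.8219 W/m².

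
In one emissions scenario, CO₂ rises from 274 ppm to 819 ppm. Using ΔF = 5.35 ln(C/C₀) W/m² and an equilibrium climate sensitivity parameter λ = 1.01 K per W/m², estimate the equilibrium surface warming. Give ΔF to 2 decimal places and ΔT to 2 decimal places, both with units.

CO₂: 5.35 × ln(819/274) = 5.35 × ln(2.98905) = 5.35 × 1.09496 = 5.8580 W/m².
ΔT = λ ΔF = 1.01 × 5.86 = 5.9186 K.

ΔF = 5.86 W/m²; ΔT = 5.92 K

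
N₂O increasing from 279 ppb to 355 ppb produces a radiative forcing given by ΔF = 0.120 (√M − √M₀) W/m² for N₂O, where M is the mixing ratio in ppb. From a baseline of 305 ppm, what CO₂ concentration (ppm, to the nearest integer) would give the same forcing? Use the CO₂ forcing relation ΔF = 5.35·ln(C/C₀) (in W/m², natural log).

C ≈ 320 ppm

N₂O forcing: 0.120 × (√355 − √279) = 0.120 × (18.8414 − 16.7033) = 0.120 × 2.1381 = 0.25657 W/m².
Set 5.35 ln(C/305) = 0.25657: ln(C/305) = 0.25657/5.35 = 0.04796, so C = 305 × e^0.04796 = 305 × 1.04913 = 319.98 ppm.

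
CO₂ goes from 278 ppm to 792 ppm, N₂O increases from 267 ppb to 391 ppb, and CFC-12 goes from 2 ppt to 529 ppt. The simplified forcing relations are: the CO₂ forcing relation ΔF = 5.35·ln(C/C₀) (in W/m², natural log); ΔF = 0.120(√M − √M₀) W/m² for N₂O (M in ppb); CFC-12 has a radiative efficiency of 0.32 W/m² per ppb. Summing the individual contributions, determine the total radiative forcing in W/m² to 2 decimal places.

ΔF = 6.18 W/m²

CO₂: 5.35 × ln(792/278) = 5.35 × ln(2.84892) = 5.35 × 1.04694 = 5.6011 W/m².
N₂O: 0.120 × (√391 − √267) = 0.120 × (19.7737 − 16.3401) = 0.120 × 3.4336 = 0.4120 W/m².
CFC-12: Δ = 529 − 2 = 527 ppt = 0.527 ppb; ΔF = 0.32 × 0.527 = 0.1686 W/m².
Total ΔF = 5.6011 + 0.4120 + 0.1686 = 6.1817 W/m².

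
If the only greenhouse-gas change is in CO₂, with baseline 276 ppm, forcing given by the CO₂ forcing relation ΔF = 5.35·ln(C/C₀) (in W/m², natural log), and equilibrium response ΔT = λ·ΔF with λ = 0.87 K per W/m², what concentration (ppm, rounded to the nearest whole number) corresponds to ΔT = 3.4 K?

Required forcing: ΔF = ΔT/λ = 3.4/0.87 = 3.9080 W/m².
Then ln(C/276) = ΔF/5.35 = 3.9080/5.35 = 0.73047.
So C = 276 × e^0.73047 = 276 × 2.07606 = 572.99 ppm.

C ≈ 573 ppm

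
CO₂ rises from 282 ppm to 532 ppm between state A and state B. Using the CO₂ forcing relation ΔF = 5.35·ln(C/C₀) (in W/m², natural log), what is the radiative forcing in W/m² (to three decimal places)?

CO₂ absorption bands are partially saturated, so forcing scales with the logarithm of the concentration ratio.
CO₂: 5.35 × ln(532/282) = 5.35 × ln(1.88652) = 5.35 × 0.63473 = 3.3958 W/m².

ΔF = 3.396 W/m²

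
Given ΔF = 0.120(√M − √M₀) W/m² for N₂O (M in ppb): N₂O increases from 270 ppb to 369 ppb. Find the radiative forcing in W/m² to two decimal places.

ΔF = 0.33 W/m²

N₂O: 0.120 × (√369 − √270) = 0.120 × (19.2094 − 16.4317) = 0.120 × 2.7777 = 0.3333 W/m².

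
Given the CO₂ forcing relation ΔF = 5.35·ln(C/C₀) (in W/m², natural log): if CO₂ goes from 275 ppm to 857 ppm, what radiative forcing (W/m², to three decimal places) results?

CO₂: 5.35 × ln(857/275) = 5.35 × ln(3.11636) = 5.35 × 1.13667 = 6.0812 W/m².

ΔF = 6.081 W/m²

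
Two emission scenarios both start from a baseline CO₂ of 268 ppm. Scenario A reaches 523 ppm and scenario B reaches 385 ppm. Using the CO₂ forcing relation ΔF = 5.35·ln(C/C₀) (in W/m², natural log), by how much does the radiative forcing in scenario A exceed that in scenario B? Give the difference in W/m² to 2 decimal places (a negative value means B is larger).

ΔF_A − ΔF_B = 1.64 W/m²

ΔF_A = 5.35 ln(523/268) = 5.35 × 0.66859 = 3.5770 W/m².
ΔF_B = 5.35 ln(385/268) = 5.35 × 0.36226 = 1.9381 W/m².
Difference: 3.5770 − 1.9381 = 1.6389 W/m².
(Equivalently, ΔF_A − ΔF_B = 5.35 ln(523/385) = 5.35 × 0.30634 = 1.6389 W/m².)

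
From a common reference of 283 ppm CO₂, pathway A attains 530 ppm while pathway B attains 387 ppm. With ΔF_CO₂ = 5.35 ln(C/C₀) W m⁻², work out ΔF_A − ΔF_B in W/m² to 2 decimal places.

ΔF_A = 5.35 ln(530/283) = 5.35 × 0.62743 = 3.3568 W/m².
ΔF_B = 5.35 ln(387/283) = 5.35 × 0.31298 = 1.6744 W/m².
Difference: 3.3568 − 1.6744 = 1.6824 W/m².

ΔF_A − ΔF_B = 1.68 W/m²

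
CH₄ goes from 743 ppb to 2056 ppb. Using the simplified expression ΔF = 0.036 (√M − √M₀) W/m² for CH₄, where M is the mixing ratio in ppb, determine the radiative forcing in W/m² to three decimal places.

CH₄: 0.036 × (√2056 − √743) = 0.036 × (45.3431 − 27.2580) = 0.036 × 18.0851 = 0.6511 W/m².

ΔF = 0.651 W/m²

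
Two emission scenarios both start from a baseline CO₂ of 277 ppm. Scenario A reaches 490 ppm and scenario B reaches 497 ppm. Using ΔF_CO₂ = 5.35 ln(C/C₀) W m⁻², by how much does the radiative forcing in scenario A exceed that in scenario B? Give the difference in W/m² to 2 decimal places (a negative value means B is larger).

ΔF_A − ΔF_B = -0.08 W/m²

ΔF_A = 5.35 ln(490/277) = 5.35 × 0.57039 = 3.0516 W/m².
ΔF_B = 5.35 ln(497/277) = 5.35 × 0.58457 = 3.1274 W/m².
Difference: 3.0516 − 3.1274 = -0.0758 W/m².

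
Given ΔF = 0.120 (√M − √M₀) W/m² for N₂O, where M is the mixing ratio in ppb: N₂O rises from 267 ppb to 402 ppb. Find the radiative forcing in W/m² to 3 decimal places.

N₂O: 0.120 × (√402 − √267) = 0.120 × (20.0499 − 16.3401) = 0.120 × 3.7098 = 0.4452 W/m².

ΔF = 0.445 W/m²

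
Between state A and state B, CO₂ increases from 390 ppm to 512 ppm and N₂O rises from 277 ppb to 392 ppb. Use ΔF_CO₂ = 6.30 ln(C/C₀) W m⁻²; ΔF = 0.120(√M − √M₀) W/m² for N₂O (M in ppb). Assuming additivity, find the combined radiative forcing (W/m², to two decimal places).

CO₂: 6.30 × ln(512/390) = 6.30 × ln(1.31282) = 6.30 × 0.27218 = 1.7147 W/m².
N₂O: 0.120 × (√392 − √277) = 0.120 × (19.7990 − 16.6433) = 0.120 × 3.1557 = 0.3787 W/m².
Total ΔF = 1.7147 + 0.3787 = 2.0934 W/m².

ΔF = 2.09 W/m²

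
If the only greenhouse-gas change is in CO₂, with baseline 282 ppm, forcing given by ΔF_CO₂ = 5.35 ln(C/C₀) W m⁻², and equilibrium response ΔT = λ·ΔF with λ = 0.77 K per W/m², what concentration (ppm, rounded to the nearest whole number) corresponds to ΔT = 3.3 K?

Required forcing: ΔF = ΔT/λ = 3.3/0.77 = 4.2857 W/m².
Then ln(C/282) = ΔF/5.35 = 4.2857/5.35 = 0.80107.
So C = 282 × e^0.80107 = 282 × 2.22792 = 628.27 ppm.

C ≈ 628 ppm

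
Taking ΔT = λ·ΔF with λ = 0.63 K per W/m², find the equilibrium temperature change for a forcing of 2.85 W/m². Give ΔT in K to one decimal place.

ΔT = 1.8 K

ΔT = λ ΔF = 0.63 × 2.85 = 1.7955 K.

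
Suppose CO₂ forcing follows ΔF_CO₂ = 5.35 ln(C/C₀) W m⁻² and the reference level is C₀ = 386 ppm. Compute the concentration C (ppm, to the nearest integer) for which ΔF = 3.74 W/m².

C ≈ 777 ppm

Set 5.35 ln(C/386) = 3.74, so ln(C/386) = 3.74/5.35 = 0.69907.
Then C/386 = e^0.69907 = 2.01188, giving C = 386 × 2.01188 = 776.59 ppm.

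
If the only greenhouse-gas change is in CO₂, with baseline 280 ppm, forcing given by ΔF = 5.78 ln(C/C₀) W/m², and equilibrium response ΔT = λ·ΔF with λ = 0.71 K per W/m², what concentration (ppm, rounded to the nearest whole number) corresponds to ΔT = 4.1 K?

C ≈ 760 ppm

Required forcing: ΔF = ΔT/λ = 4.1/0.71 = 5.7746 W/m².
Then ln(C/280) = ΔF/5.78 = 5.7746/5.78 = 0.99907.
So C = 280 × e^0.99907 = 280 × 2.71576 = 760.41 ppm.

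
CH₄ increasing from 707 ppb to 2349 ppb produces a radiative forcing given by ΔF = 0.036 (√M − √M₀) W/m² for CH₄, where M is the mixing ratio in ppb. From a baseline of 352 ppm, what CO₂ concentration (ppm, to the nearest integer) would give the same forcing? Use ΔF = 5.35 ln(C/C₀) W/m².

CH₄ forcing: 0.036 × (√2349 − √707) = 0.036 × (48.4665 − 26.5895) = 0.036 × 21.8770 = 0.78757 W/m².
Set 5.35 ln(C/352) = 0.78757: ln(C/352) = 0.78757/5.35 = 0.14721, so C = 352 × e^0.14721 = 352 × 1.15860 = 407.83 ppm.

C ≈ 408 ppm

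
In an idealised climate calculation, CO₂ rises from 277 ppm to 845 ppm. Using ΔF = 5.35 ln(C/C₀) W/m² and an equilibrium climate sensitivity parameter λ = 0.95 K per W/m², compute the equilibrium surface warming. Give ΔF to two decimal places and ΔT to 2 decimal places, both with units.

CO₂: 5.35 × ln(845/277) = 5.35 × ln(3.05054) = 5.35 × 1.11532 = 5.9670 W/m².
ΔT = λ ΔF = 0.95 × 5.97 = 5.6715 K.

ΔF = 5.97 W/m²; ΔT = 5.67 K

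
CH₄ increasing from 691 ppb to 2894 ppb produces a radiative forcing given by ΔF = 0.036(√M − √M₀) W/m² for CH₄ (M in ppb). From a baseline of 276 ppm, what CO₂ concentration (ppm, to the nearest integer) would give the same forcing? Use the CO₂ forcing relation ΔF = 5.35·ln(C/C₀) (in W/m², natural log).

C ≈ 332 ppm

CH₄ forcing: 0.036 × (√2894 − √691) = 0.036 × (53.7959 − 26.2869) = 0.036 × 27.5090 = 0.99032 W/m².
Set 5.35 ln(C/276) = 0.99032: ln(C/276) = 0.99032/5.35 = 0.18511, so C = 276 × e^0.18511 = 276 × 1.20335 = 332.12 ppm.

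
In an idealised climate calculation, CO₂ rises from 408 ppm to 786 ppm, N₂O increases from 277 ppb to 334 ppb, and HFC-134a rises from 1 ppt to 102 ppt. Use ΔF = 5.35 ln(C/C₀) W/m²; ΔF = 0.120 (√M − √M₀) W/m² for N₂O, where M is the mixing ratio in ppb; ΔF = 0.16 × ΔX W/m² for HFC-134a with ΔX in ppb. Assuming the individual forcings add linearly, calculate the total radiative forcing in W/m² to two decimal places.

ΔF = 3.72 W/m²

CO₂: 5.35 × ln(786/408) = 5.35 × ln(1.92647) = 5.35 × 0.65569 = 3.5079 W/m².
N₂O: 0.120 × (√334 − √277) = 0.120 × (18.2757 − 16.6433) = 0.120 × 1.6324 = 0.1959 W/m².
HFC-134a: Δ = 102 − 1 = 101 ppt = 0.101 ppb; ΔF = 0.16 × 0.101 = 0.0162 W/m².
Total ΔF = 3.5079 + 0.1959 + 0.0162 = 3.7200 W/m².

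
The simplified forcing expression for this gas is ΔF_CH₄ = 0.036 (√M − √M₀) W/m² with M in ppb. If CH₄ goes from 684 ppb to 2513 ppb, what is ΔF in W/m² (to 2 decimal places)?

ΔF = 0.86 W/m²

CH₄: 0.036 × (√2513 − √684) = 0.036 × (50.1298 − 26.1534) = 0.036 × 23.9764 = 0.8632 W/m².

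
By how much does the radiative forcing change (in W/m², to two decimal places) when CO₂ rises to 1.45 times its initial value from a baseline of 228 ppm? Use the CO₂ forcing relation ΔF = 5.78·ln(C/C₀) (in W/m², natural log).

ΔF = 2.15 W/m²

ΔF = 5.78 × ln(1.45) = 5.78 × 0.37156 = 2.1476 W/m².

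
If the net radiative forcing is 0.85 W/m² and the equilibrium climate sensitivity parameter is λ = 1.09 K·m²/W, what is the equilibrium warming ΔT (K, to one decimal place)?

ΔT = λ ΔF = 1.09 × 0.85 = 0.9265 K.

ΔT = 0.9 K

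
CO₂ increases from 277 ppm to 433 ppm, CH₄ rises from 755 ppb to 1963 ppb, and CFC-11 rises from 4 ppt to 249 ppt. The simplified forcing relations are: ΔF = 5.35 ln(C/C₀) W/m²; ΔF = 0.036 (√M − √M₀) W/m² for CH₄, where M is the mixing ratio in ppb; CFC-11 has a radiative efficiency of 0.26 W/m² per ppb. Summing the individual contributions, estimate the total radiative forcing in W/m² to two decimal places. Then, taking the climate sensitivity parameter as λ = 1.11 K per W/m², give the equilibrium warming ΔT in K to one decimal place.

CO₂: 5.35 × ln(433/277) = 5.35 × ln(1.56318) = 5.35 × 0.44672 = 2.3900 W/m².
CH₄: 0.036 × (√1963 − √755) = 0.036 × (44.3058 − 27.4773) = 0.036 × 16.8285 = 0.6058 W/m².
CFC-11: Δ = 249 − 4 = 245 ppt = 0.245 ppb; ΔF = 0.26 × 0.245 = 0.0637 W/m².
Total ΔF = 2.3900 + 0.6058 + 0.0637 = 3.0595 W/m².
ΔT = λ ΔF = 1.11 × 3.06 = 3.3966 K.

ΔF = 3.06 W/m²; ΔT = 3.4 K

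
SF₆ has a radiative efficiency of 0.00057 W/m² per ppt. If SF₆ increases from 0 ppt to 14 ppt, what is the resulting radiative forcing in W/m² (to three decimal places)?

ΔF = 0.008 W/m²

SF₆: ΔF = 0.00057 × (14 − 0) = 0.00057 × 14 = 0.0080 W/m².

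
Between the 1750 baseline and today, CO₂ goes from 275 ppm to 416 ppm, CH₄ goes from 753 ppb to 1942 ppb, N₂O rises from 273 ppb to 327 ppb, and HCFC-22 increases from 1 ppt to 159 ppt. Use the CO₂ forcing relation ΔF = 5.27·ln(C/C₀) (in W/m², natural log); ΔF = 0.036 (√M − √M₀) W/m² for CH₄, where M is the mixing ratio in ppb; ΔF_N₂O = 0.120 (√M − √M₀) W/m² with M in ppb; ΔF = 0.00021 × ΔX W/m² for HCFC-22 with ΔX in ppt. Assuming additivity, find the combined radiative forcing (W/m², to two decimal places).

CO₂: 5.27 × ln(416/275) = 5.27 × ln(1.51273) = 5.27 × 0.41392 = 2.1814 W/m².
CH₄: 0.036 × (√1942 − √753) = 0.036 × (44.0681 − 27.4408) = 0.036 × 16.6273 = 0.5986 W/m².
N₂O: 0.120 × (√327 − √273) = 0.120 × (18.0831 − 16.5227) = 0.120 × 1.5604 = 0.1872 W/m².
HCFC-22: ΔF = 0.00021 × (159 − 1) = 0.00021 × 158 = 0.0332 W/m².
Total ΔF = 2.1814 + 0.5986 + 0.1872 + 0.0332 = 3.0004 W/m².

ΔF = 3.00 W/m²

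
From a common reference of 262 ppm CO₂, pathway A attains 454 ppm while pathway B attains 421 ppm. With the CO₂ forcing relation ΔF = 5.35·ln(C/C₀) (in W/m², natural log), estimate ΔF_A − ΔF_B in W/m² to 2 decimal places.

ΔF_A − ΔF_B = 0.40 W/m²

ΔF_A = 5.35 ln(454/262) = 5.35 × 0.54975 = 2.9412 W/m².
ΔF_B = 5.35 ln(421/262) = 5.35 × 0.47429 = 2.5375 W/m².
Difference: 2.9412 − 2.5375 = 0.4037 W/m².
(Equivalently, ΔF_A − ΔF_B = 5.35 ln(454/421) = 5.35 × 0.07546 = 0.4037 W/m².)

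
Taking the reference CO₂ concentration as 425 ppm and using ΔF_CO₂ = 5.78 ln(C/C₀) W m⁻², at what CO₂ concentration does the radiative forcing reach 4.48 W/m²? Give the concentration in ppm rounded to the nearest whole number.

C ≈ 923 ppm

Set 5.78 ln(C/425) = 4.48, so ln(C/425) = 4.48/5.78 = 0.77509.
Then C/425 = e^0.77509 = 2.17079, giving C = 425 × 2.17079 = 922.59 ppm.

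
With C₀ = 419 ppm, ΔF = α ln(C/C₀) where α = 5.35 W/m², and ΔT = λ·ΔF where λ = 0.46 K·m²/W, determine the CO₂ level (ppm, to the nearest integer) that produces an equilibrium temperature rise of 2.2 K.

C ≈ 1024 ppm

Required forcing: ΔF = ΔT/λ = 2.2/0.46 = 4.7826 W/m².
Then ln(C/419) = ΔF/5.35 = 4.7826/5.35 = 0.89394.
So C = 419 × e^0.89394 = 419 × 2.44474 = 1024.35 ppm.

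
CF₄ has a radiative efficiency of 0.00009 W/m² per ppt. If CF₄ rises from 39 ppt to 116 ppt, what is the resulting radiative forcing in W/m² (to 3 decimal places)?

CF₄: ΔF = 0.00009 × (116 − 39) = 0.00009 × 77 = 0.0069 W/m².

ΔF = 0.007 W/m²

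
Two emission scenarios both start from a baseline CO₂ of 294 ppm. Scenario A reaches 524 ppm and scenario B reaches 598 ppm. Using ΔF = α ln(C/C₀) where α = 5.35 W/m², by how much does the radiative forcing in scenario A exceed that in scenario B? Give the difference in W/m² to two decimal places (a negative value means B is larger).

ΔF_A = 5.35 ln(524/294) = 5.35 × 0.57791 = 3.0918 W/m².
ΔF_B = 5.35 ln(598/294) = 5.35 × 0.71001 = 3.7986 W/m².
Difference: 3.0918 − 3.7986 = -0.7068 W/m².

ΔF_A − ΔF_B = -0.71 W/m²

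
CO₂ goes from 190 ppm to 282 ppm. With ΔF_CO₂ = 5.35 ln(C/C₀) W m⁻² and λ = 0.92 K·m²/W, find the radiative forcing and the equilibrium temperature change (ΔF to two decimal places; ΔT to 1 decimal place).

ΔF = 2.11 W/m²; ΔT = 1.9 K

CO₂: 5.35 × ln(282/190) = 5.35 × ln(1.48421) = 5.35 × 0.39488 = 2.1126 W/m².
ΔT = λ ΔF = 0.92 × 2.11 = 1.9412 K.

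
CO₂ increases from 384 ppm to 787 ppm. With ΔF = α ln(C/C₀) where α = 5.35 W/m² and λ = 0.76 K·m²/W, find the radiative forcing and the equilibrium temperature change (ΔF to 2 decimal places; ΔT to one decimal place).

ΔF = 3.84 W/m²; ΔT = 2.9 K

CO₂: 5.35 × ln(787/384) = 5.35 × ln(2.04948) = 5.35 × 0.71759 = 3.8391 W/m².
ΔT = λ ΔF = 0.76 × 3.84 = 2.9184 K.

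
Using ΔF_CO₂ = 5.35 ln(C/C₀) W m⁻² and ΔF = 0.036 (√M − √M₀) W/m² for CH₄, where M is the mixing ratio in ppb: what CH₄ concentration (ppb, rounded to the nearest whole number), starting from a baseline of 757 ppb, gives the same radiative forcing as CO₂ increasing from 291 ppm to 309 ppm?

M ≈ 1327 ppb

CO₂ forcing: 5.35 × ln(309/291) = 5.35 × 0.060018 = 0.32110 W/m².
Set 0.036(√M − √757) = 0.32110: √M = 0.32110/0.036 + √757 = 8.9194 + 27.5136 = 36.4330.
M = (36.4330)² = 1327.36 ppb.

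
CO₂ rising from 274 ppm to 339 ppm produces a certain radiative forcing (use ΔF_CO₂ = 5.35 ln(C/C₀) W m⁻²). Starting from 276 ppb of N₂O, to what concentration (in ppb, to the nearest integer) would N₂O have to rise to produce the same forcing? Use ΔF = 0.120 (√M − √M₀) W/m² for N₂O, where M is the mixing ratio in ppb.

CO₂ forcing: 5.35 × ln(339/274) = 5.35 × 0.212872 = 1.13887 W/m².
Set 0.120(√M − √276) = 1.13887: √M = 1.13887/0.120 + √276 = 9.4906 + 16.6132 = 26.1038.
M = (26.1038)² = 681.41 ppb.

M ≈ 681 ppb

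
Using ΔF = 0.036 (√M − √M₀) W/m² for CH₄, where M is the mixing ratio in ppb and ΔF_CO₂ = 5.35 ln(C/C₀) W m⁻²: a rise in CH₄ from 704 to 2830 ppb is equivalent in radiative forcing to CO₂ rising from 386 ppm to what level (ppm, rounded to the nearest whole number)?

C ≈ 462 ppm

CH₄ forcing: 0.036 × (√2830 − √704) = 0.036 × (53.1977 − 26.5330) = 0.036 × 26.6647 = 0.95993 W/m².
Set 5.35 ln(C/386) = 0.95993: ln(C/386) = 0.95993/5.35 = 0.17943, so C = 386 × e^0.17943 = 386 × 1.19654 = 461.86 ppm.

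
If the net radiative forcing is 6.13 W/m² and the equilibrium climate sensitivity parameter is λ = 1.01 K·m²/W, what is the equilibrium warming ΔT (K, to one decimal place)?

ΔT = λ ΔF = 1.01 × 6.13 = 6.1913 K.

ΔT = 6.2 K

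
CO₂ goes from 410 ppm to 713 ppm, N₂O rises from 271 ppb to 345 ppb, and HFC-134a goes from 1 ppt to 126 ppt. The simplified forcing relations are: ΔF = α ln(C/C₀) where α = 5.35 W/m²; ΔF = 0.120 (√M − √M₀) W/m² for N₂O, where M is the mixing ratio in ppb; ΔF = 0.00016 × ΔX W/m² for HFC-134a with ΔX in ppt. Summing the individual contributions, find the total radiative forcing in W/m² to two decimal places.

CO₂: 5.35 × ln(713/410) = 5.35 × ln(1.73902) = 5.35 × 0.55332 = 2.9603 W/m².
N₂O: 0.120 × (√345 − √271) = 0.120 × (18.5742 − 16.4621) = 0.120 × 2.1121 = 0.2535 W/m².
HFC-134a: ΔF = 0.00016 × (126 − 1) = 0.00016 × 125 = 0.0200 W/m².
Total ΔF = 2.9603 + 0.2535 + 0.0200 = 3.2338 W/m².

ΔF = 3.23 W/m²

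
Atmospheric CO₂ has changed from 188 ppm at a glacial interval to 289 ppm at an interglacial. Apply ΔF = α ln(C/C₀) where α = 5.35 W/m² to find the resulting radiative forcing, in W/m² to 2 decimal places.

ΔF = 2.30 W/m²

CO₂: 5.35 × ln(289/188) = 5.35 × ln(1.53723) = 5.35 × 0.42998 = 2.3004 W/m².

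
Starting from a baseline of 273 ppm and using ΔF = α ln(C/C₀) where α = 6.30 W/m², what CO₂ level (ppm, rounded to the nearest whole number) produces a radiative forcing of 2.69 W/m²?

C ≈ 418 ppm

Set 6.30 ln(C/273) = 2.69, so ln(C/273) = 2.69/6.30 = 0.42698.
Then C/273 = e^0.42698 = 1.53262, giving C = 273 × 1.53262 = 418.41 ppm.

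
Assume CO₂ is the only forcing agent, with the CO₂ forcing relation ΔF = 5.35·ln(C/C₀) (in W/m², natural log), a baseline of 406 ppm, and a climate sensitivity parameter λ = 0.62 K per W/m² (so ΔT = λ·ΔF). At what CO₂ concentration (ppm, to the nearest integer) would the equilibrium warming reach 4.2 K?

Required forcing: ΔF = ΔT/λ = 4.2/0.62 = 6.7742 W/m².
Then ln(C/406) = ΔF/5.35 = 6.7742/5.35 = 1.26621.
So C = 406 × e^1.26621 = 406 × 3.54738 = 1440.24 ppm.

C ≈ 1440 ppm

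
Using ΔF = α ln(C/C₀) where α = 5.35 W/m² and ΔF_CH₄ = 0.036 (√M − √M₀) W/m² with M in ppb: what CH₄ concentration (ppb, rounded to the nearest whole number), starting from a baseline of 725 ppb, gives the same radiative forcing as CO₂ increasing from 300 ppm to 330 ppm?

CO₂ forcing: 5.35 × ln(330/300) = 5.35 × 0.095310 = 0.50991 W/m².
Set 0.036(√M − √725) = 0.50991: √M = 0.50991/0.036 + √725 = 14.1642 + 26.9258 = 41.0900.
M = (41.0900)² = 1688.39 ppb.

M ≈ 1688 ppb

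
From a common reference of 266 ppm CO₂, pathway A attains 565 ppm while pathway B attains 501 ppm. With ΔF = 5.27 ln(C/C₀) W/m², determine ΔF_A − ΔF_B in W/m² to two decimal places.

ΔF_A = 5.27 ln(565/266) = 5.27 × 0.75333 = 3.9700 W/m².
ΔF_B = 5.27 ln(501/266) = 5.27 × 0.63311 = 3.3365 W/m².
Difference: 3.9700 − 3.3365 = 0.6335 W/m².

ΔF_A − ΔF_B = 0.63 W/m²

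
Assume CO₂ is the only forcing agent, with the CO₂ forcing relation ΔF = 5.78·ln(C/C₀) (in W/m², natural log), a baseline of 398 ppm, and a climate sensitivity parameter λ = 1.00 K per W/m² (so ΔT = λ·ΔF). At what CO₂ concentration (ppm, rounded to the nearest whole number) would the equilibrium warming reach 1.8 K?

Required forcing: ΔF = ΔT/λ = 1.8/1.00 = 1.8000 W/m².
Then ln(C/398) = ΔF/5.78 = 1.8000/5.78 = 0.31142.
So C = 398 × e^0.31142 = 398 × 1.36536 = 543.41 ppm.

C ≈ 543 ppm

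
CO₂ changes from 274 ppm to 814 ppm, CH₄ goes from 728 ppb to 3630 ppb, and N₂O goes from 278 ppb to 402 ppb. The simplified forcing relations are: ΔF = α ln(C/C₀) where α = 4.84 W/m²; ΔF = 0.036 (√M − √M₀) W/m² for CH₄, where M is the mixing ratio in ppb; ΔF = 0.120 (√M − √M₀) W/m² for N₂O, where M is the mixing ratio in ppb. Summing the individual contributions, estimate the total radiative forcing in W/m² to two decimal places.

ΔF = 6.87 W/m²

CO₂: 4.84 × ln(814/274) = 4.84 × ln(2.97080) = 4.84 × 1.08883 = 5.2699 W/m².
CH₄: 0.036 × (√3630 − √728) = 0.036 × (60.2495 − 26.9815) = 0.036 × 33.2680 = 1.1976 W/m².
N₂O: 0.120 × (√402 − √278) = 0.120 × (20.0499 − 16.6733) = 0.120 × 3.3766 = 0.4052 W/m².
Total ΔF = 5.2699 + 1.1976 + 0.4052 = 6.8727 W/m².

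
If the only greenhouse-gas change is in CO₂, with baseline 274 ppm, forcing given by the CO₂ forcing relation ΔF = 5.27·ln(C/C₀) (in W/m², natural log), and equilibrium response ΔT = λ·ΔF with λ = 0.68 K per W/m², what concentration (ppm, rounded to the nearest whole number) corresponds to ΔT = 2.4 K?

Required forcing: ΔF = ΔT/λ = 2.4/0.68 = 3.5294 W/m².
Then ln(C/274) = ΔF/5.27 = 3.5294/5.27 = 0.66972.
So C = 274 × e^0.66972 = 274 × 1.95369 = 535.31 ppm.

C ≈ 535 ppm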